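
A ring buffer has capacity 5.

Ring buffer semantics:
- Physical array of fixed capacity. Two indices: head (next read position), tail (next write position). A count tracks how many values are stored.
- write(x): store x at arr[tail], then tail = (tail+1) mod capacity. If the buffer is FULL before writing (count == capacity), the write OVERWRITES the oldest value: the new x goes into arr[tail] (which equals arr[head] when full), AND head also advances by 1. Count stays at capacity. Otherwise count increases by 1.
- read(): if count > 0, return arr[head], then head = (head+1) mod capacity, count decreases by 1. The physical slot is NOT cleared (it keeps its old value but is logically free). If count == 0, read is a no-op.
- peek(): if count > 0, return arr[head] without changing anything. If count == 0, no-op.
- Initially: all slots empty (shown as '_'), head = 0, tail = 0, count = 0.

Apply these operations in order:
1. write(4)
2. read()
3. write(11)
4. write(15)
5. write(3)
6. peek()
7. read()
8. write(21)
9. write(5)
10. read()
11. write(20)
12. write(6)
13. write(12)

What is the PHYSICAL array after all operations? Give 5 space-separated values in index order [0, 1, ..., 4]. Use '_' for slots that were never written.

After op 1 (write(4)): arr=[4 _ _ _ _] head=0 tail=1 count=1
After op 2 (read()): arr=[4 _ _ _ _] head=1 tail=1 count=0
After op 3 (write(11)): arr=[4 11 _ _ _] head=1 tail=2 count=1
After op 4 (write(15)): arr=[4 11 15 _ _] head=1 tail=3 count=2
After op 5 (write(3)): arr=[4 11 15 3 _] head=1 tail=4 count=3
After op 6 (peek()): arr=[4 11 15 3 _] head=1 tail=4 count=3
After op 7 (read()): arr=[4 11 15 3 _] head=2 tail=4 count=2
After op 8 (write(21)): arr=[4 11 15 3 21] head=2 tail=0 count=3
After op 9 (write(5)): arr=[5 11 15 3 21] head=2 tail=1 count=4
After op 10 (read()): arr=[5 11 15 3 21] head=3 tail=1 count=3
After op 11 (write(20)): arr=[5 20 15 3 21] head=3 tail=2 count=4
After op 12 (write(6)): arr=[5 20 6 3 21] head=3 tail=3 count=5
After op 13 (write(12)): arr=[5 20 6 12 21] head=4 tail=4 count=5

Answer: 5 20 6 12 21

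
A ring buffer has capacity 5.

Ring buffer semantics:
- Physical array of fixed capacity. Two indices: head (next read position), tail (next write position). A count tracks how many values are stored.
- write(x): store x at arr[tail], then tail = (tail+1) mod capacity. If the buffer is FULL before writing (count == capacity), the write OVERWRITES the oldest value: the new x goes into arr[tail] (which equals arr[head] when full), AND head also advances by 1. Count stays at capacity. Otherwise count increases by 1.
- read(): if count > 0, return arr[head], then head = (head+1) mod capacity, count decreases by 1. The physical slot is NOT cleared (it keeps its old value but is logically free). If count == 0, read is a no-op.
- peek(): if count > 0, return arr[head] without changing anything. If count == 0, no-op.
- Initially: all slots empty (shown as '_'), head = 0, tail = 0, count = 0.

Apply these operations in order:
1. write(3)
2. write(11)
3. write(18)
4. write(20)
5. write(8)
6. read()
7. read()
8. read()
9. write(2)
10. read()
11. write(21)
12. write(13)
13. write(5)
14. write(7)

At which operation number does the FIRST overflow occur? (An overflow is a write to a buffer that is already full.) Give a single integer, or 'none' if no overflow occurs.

Answer: 14

Derivation:
After op 1 (write(3)): arr=[3 _ _ _ _] head=0 tail=1 count=1
After op 2 (write(11)): arr=[3 11 _ _ _] head=0 tail=2 count=2
After op 3 (write(18)): arr=[3 11 18 _ _] head=0 tail=3 count=3
After op 4 (write(20)): arr=[3 11 18 20 _] head=0 tail=4 count=4
After op 5 (write(8)): arr=[3 11 18 20 8] head=0 tail=0 count=5
After op 6 (read()): arr=[3 11 18 20 8] head=1 tail=0 count=4
After op 7 (read()): arr=[3 11 18 20 8] head=2 tail=0 count=3
After op 8 (read()): arr=[3 11 18 20 8] head=3 tail=0 count=2
After op 9 (write(2)): arr=[2 11 18 20 8] head=3 tail=1 count=3
After op 10 (read()): arr=[2 11 18 20 8] head=4 tail=1 count=2
After op 11 (write(21)): arr=[2 21 18 20 8] head=4 tail=2 count=3
After op 12 (write(13)): arr=[2 21 13 20 8] head=4 tail=3 count=4
After op 13 (write(5)): arr=[2 21 13 5 8] head=4 tail=4 count=5
After op 14 (write(7)): arr=[2 21 13 5 7] head=0 tail=0 count=5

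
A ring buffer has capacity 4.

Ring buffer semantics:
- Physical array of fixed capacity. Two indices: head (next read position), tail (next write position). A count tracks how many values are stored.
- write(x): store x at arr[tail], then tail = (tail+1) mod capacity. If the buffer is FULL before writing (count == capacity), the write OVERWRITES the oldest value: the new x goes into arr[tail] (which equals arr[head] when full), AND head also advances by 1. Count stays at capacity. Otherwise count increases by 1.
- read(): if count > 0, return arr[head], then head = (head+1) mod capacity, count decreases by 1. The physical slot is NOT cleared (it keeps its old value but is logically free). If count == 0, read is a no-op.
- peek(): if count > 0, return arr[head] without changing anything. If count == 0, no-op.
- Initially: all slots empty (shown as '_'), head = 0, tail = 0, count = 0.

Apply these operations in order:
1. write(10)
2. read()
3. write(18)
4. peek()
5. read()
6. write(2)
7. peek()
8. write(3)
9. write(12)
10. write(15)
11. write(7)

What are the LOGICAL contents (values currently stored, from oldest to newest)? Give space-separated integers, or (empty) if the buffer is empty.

Answer: 3 12 15 7

Derivation:
After op 1 (write(10)): arr=[10 _ _ _] head=0 tail=1 count=1
After op 2 (read()): arr=[10 _ _ _] head=1 tail=1 count=0
After op 3 (write(18)): arr=[10 18 _ _] head=1 tail=2 count=1
After op 4 (peek()): arr=[10 18 _ _] head=1 tail=2 count=1
After op 5 (read()): arr=[10 18 _ _] head=2 tail=2 count=0
After op 6 (write(2)): arr=[10 18 2 _] head=2 tail=3 count=1
After op 7 (peek()): arr=[10 18 2 _] head=2 tail=3 count=1
After op 8 (write(3)): arr=[10 18 2 3] head=2 tail=0 count=2
After op 9 (write(12)): arr=[12 18 2 3] head=2 tail=1 count=3
After op 10 (write(15)): arr=[12 15 2 3] head=2 tail=2 count=4
After op 11 (write(7)): arr=[12 15 7 3] head=3 tail=3 count=4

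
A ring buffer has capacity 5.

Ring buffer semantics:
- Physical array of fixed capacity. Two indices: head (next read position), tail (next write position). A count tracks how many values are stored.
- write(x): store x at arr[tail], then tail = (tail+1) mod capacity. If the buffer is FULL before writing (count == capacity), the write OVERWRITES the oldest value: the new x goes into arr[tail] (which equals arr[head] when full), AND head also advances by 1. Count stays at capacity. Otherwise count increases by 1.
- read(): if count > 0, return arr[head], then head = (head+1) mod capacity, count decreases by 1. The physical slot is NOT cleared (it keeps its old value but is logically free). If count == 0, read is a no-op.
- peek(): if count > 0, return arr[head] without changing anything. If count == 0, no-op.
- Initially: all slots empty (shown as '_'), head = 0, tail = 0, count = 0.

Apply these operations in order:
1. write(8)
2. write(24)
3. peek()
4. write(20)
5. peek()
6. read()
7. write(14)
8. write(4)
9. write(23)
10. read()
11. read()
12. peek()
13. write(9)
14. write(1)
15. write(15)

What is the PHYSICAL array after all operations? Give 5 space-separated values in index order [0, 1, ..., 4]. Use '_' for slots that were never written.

Answer: 23 9 1 15 4

Derivation:
After op 1 (write(8)): arr=[8 _ _ _ _] head=0 tail=1 count=1
After op 2 (write(24)): arr=[8 24 _ _ _] head=0 tail=2 count=2
After op 3 (peek()): arr=[8 24 _ _ _] head=0 tail=2 count=2
After op 4 (write(20)): arr=[8 24 20 _ _] head=0 tail=3 count=3
After op 5 (peek()): arr=[8 24 20 _ _] head=0 tail=3 count=3
After op 6 (read()): arr=[8 24 20 _ _] head=1 tail=3 count=2
After op 7 (write(14)): arr=[8 24 20 14 _] head=1 tail=4 count=3
After op 8 (write(4)): arr=[8 24 20 14 4] head=1 tail=0 count=4
After op 9 (write(23)): arr=[23 24 20 14 4] head=1 tail=1 count=5
After op 10 (read()): arr=[23 24 20 14 4] head=2 tail=1 count=4
After op 11 (read()): arr=[23 24 20 14 4] head=3 tail=1 count=3
After op 12 (peek()): arr=[23 24 20 14 4] head=3 tail=1 count=3
After op 13 (write(9)): arr=[23 9 20 14 4] head=3 tail=2 count=4
After op 14 (write(1)): arr=[23 9 1 14 4] head=3 tail=3 count=5
After op 15 (write(15)): arr=[23 9 1 15 4] head=4 tail=4 count=5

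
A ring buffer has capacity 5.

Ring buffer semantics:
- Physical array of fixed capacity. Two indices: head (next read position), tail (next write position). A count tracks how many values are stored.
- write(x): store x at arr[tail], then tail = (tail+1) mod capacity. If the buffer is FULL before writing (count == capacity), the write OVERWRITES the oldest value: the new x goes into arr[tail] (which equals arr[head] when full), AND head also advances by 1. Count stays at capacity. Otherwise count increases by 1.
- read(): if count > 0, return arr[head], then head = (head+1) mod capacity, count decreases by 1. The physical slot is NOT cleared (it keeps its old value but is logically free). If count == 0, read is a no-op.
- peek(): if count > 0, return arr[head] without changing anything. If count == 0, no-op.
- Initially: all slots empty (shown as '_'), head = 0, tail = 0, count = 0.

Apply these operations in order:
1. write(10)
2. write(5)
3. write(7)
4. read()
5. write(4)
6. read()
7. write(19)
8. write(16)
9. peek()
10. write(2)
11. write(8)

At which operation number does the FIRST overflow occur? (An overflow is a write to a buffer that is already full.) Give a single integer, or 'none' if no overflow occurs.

Answer: 11

Derivation:
After op 1 (write(10)): arr=[10 _ _ _ _] head=0 tail=1 count=1
After op 2 (write(5)): arr=[10 5 _ _ _] head=0 tail=2 count=2
After op 3 (write(7)): arr=[10 5 7 _ _] head=0 tail=3 count=3
After op 4 (read()): arr=[10 5 7 _ _] head=1 tail=3 count=2
After op 5 (write(4)): arr=[10 5 7 4 _] head=1 tail=4 count=3
After op 6 (read()): arr=[10 5 7 4 _] head=2 tail=4 count=2
After op 7 (write(19)): arr=[10 5 7 4 19] head=2 tail=0 count=3
After op 8 (write(16)): arr=[16 5 7 4 19] head=2 tail=1 count=4
After op 9 (peek()): arr=[16 5 7 4 19] head=2 tail=1 count=4
After op 10 (write(2)): arr=[16 2 7 4 19] head=2 tail=2 count=5
After op 11 (write(8)): arr=[16 2 8 4 19] head=3 tail=3 count=5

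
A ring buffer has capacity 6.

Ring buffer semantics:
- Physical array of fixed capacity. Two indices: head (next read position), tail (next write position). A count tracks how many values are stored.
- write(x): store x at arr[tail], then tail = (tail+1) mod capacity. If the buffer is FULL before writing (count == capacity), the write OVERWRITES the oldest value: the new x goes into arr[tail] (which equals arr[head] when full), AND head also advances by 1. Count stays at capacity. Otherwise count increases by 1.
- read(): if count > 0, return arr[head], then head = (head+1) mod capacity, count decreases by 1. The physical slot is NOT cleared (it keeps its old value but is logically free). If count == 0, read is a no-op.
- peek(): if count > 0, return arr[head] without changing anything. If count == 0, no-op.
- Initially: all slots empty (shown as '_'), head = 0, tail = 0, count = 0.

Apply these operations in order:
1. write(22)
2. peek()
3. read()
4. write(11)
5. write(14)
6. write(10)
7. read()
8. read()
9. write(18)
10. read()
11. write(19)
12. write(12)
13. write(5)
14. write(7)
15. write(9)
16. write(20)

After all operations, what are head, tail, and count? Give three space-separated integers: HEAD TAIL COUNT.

After op 1 (write(22)): arr=[22 _ _ _ _ _] head=0 tail=1 count=1
After op 2 (peek()): arr=[22 _ _ _ _ _] head=0 tail=1 count=1
After op 3 (read()): arr=[22 _ _ _ _ _] head=1 tail=1 count=0
After op 4 (write(11)): arr=[22 11 _ _ _ _] head=1 tail=2 count=1
After op 5 (write(14)): arr=[22 11 14 _ _ _] head=1 tail=3 count=2
After op 6 (write(10)): arr=[22 11 14 10 _ _] head=1 tail=4 count=3
After op 7 (read()): arr=[22 11 14 10 _ _] head=2 tail=4 count=2
After op 8 (read()): arr=[22 11 14 10 _ _] head=3 tail=4 count=1
After op 9 (write(18)): arr=[22 11 14 10 18 _] head=3 tail=5 count=2
After op 10 (read()): arr=[22 11 14 10 18 _] head=4 tail=5 count=1
After op 11 (write(19)): arr=[22 11 14 10 18 19] head=4 tail=0 count=2
After op 12 (write(12)): arr=[12 11 14 10 18 19] head=4 tail=1 count=3
After op 13 (write(5)): arr=[12 5 14 10 18 19] head=4 tail=2 count=4
After op 14 (write(7)): arr=[12 5 7 10 18 19] head=4 tail=3 count=5
After op 15 (write(9)): arr=[12 5 7 9 18 19] head=4 tail=4 count=6
After op 16 (write(20)): arr=[12 5 7 9 20 19] head=5 tail=5 count=6

Answer: 5 5 6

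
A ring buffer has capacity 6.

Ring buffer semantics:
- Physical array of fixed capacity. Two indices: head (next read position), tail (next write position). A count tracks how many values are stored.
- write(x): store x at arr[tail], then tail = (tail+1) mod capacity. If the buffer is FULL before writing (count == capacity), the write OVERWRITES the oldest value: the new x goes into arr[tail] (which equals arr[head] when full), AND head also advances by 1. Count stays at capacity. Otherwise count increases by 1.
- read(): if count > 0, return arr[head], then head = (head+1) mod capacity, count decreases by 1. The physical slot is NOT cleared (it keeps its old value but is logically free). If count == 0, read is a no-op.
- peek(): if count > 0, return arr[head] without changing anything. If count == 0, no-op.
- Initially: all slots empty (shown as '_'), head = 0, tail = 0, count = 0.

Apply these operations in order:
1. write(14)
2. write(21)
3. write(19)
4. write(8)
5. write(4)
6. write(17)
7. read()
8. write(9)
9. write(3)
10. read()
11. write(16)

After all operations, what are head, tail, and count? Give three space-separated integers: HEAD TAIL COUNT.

After op 1 (write(14)): arr=[14 _ _ _ _ _] head=0 tail=1 count=1
After op 2 (write(21)): arr=[14 21 _ _ _ _] head=0 tail=2 count=2
After op 3 (write(19)): arr=[14 21 19 _ _ _] head=0 tail=3 count=3
After op 4 (write(8)): arr=[14 21 19 8 _ _] head=0 tail=4 count=4
After op 5 (write(4)): arr=[14 21 19 8 4 _] head=0 tail=5 count=5
After op 6 (write(17)): arr=[14 21 19 8 4 17] head=0 tail=0 count=6
After op 7 (read()): arr=[14 21 19 8 4 17] head=1 tail=0 count=5
After op 8 (write(9)): arr=[9 21 19 8 4 17] head=1 tail=1 count=6
After op 9 (write(3)): arr=[9 3 19 8 4 17] head=2 tail=2 count=6
After op 10 (read()): arr=[9 3 19 8 4 17] head=3 tail=2 count=5
After op 11 (write(16)): arr=[9 3 16 8 4 17] head=3 tail=3 count=6

Answer: 3 3 6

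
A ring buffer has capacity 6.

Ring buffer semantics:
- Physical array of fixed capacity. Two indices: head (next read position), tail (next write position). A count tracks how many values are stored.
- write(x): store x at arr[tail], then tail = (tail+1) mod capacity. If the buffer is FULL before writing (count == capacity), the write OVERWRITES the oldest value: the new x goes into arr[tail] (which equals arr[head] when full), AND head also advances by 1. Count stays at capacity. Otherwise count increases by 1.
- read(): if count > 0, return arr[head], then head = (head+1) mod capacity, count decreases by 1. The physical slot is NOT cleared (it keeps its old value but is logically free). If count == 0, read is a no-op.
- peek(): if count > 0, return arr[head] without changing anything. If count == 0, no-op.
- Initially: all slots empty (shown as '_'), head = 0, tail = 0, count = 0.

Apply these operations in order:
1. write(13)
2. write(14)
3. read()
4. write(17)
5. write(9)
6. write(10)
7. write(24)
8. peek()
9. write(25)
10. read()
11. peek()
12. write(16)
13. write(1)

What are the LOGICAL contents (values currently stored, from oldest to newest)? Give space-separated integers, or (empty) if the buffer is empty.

After op 1 (write(13)): arr=[13 _ _ _ _ _] head=0 tail=1 count=1
After op 2 (write(14)): arr=[13 14 _ _ _ _] head=0 tail=2 count=2
After op 3 (read()): arr=[13 14 _ _ _ _] head=1 tail=2 count=1
After op 4 (write(17)): arr=[13 14 17 _ _ _] head=1 tail=3 count=2
After op 5 (write(9)): arr=[13 14 17 9 _ _] head=1 tail=4 count=3
After op 6 (write(10)): arr=[13 14 17 9 10 _] head=1 tail=5 count=4
After op 7 (write(24)): arr=[13 14 17 9 10 24] head=1 tail=0 count=5
After op 8 (peek()): arr=[13 14 17 9 10 24] head=1 tail=0 count=5
After op 9 (write(25)): arr=[25 14 17 9 10 24] head=1 tail=1 count=6
After op 10 (read()): arr=[25 14 17 9 10 24] head=2 tail=1 count=5
After op 11 (peek()): arr=[25 14 17 9 10 24] head=2 tail=1 count=5
After op 12 (write(16)): arr=[25 16 17 9 10 24] head=2 tail=2 count=6
After op 13 (write(1)): arr=[25 16 1 9 10 24] head=3 tail=3 count=6

Answer: 9 10 24 25 16 1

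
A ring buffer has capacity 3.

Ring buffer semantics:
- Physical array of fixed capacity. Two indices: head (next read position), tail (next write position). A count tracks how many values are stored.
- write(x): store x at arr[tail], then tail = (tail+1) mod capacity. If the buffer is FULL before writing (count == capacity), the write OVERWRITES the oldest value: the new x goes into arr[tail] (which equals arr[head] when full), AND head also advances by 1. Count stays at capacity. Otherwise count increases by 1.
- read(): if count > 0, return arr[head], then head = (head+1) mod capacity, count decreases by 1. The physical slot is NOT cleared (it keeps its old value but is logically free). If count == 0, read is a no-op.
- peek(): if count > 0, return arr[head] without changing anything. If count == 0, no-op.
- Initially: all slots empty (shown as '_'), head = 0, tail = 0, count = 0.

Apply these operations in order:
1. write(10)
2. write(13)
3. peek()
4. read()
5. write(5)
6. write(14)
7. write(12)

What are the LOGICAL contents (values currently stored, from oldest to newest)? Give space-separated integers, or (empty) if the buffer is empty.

Answer: 5 14 12

Derivation:
After op 1 (write(10)): arr=[10 _ _] head=0 tail=1 count=1
After op 2 (write(13)): arr=[10 13 _] head=0 tail=2 count=2
After op 3 (peek()): arr=[10 13 _] head=0 tail=2 count=2
After op 4 (read()): arr=[10 13 _] head=1 tail=2 count=1
After op 5 (write(5)): arr=[10 13 5] head=1 tail=0 count=2
After op 6 (write(14)): arr=[14 13 5] head=1 tail=1 count=3
After op 7 (write(12)): arr=[14 12 5] head=2 tail=2 count=3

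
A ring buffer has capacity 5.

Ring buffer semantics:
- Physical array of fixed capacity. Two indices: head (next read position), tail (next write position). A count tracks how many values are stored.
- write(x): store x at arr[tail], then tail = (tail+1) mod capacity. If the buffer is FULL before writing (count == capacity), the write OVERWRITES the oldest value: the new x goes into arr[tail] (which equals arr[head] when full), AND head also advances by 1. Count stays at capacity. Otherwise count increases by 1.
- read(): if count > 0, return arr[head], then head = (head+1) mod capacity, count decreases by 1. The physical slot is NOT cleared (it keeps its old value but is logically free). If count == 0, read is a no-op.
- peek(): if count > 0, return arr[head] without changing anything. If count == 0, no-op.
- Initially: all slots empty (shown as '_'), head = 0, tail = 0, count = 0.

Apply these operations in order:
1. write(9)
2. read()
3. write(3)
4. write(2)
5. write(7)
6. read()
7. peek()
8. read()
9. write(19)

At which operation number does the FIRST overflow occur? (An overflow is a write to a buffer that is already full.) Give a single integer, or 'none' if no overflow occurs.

After op 1 (write(9)): arr=[9 _ _ _ _] head=0 tail=1 count=1
After op 2 (read()): arr=[9 _ _ _ _] head=1 tail=1 count=0
After op 3 (write(3)): arr=[9 3 _ _ _] head=1 tail=2 count=1
After op 4 (write(2)): arr=[9 3 2 _ _] head=1 tail=3 count=2
After op 5 (write(7)): arr=[9 3 2 7 _] head=1 tail=4 count=3
After op 6 (read()): arr=[9 3 2 7 _] head=2 tail=4 count=2
After op 7 (peek()): arr=[9 3 2 7 _] head=2 tail=4 count=2
After op 8 (read()): arr=[9 3 2 7 _] head=3 tail=4 count=1
After op 9 (write(19)): arr=[9 3 2 7 19] head=3 tail=0 count=2

Answer: none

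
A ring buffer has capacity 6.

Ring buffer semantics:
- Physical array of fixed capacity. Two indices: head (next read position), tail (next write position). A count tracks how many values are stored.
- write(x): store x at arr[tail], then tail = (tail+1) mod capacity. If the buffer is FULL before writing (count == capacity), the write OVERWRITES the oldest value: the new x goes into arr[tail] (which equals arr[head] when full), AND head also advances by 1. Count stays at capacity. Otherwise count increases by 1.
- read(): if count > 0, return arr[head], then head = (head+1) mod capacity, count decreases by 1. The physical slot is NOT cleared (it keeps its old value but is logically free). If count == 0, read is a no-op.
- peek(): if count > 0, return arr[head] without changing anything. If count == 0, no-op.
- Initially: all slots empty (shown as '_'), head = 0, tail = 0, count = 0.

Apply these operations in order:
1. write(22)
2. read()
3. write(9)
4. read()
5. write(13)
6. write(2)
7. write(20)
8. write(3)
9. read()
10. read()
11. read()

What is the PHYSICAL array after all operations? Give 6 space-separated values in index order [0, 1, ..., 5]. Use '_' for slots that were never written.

Answer: 22 9 13 2 20 3

Derivation:
After op 1 (write(22)): arr=[22 _ _ _ _ _] head=0 tail=1 count=1
After op 2 (read()): arr=[22 _ _ _ _ _] head=1 tail=1 count=0
After op 3 (write(9)): arr=[22 9 _ _ _ _] head=1 tail=2 count=1
After op 4 (read()): arr=[22 9 _ _ _ _] head=2 tail=2 count=0
After op 5 (write(13)): arr=[22 9 13 _ _ _] head=2 tail=3 count=1
After op 6 (write(2)): arr=[22 9 13 2 _ _] head=2 tail=4 count=2
After op 7 (write(20)): arr=[22 9 13 2 20 _] head=2 tail=5 count=3
After op 8 (write(3)): arr=[22 9 13 2 20 3] head=2 tail=0 count=4
After op 9 (read()): arr=[22 9 13 2 20 3] head=3 tail=0 count=3
After op 10 (read()): arr=[22 9 13 2 20 3] head=4 tail=0 count=2
After op 11 (read()): arr=[22 9 13 2 20 3] head=5 tail=0 count=1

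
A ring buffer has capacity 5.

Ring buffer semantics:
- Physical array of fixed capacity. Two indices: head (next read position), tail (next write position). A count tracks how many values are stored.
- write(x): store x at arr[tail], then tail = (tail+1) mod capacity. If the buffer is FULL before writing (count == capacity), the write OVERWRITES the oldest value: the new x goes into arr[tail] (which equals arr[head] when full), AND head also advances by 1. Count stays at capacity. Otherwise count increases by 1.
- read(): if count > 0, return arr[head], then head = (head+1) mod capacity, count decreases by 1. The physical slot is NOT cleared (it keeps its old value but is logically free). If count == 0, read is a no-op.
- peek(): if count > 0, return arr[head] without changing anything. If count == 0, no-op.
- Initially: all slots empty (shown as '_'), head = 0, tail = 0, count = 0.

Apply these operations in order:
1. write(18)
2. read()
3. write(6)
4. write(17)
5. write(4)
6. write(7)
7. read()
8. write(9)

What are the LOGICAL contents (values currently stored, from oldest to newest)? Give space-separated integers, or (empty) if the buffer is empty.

After op 1 (write(18)): arr=[18 _ _ _ _] head=0 tail=1 count=1
After op 2 (read()): arr=[18 _ _ _ _] head=1 tail=1 count=0
After op 3 (write(6)): arr=[18 6 _ _ _] head=1 tail=2 count=1
After op 4 (write(17)): arr=[18 6 17 _ _] head=1 tail=3 count=2
After op 5 (write(4)): arr=[18 6 17 4 _] head=1 tail=4 count=3
After op 6 (write(7)): arr=[18 6 17 4 7] head=1 tail=0 count=4
After op 7 (read()): arr=[18 6 17 4 7] head=2 tail=0 count=3
After op 8 (write(9)): arr=[9 6 17 4 7] head=2 tail=1 count=4

Answer: 17 4 7 9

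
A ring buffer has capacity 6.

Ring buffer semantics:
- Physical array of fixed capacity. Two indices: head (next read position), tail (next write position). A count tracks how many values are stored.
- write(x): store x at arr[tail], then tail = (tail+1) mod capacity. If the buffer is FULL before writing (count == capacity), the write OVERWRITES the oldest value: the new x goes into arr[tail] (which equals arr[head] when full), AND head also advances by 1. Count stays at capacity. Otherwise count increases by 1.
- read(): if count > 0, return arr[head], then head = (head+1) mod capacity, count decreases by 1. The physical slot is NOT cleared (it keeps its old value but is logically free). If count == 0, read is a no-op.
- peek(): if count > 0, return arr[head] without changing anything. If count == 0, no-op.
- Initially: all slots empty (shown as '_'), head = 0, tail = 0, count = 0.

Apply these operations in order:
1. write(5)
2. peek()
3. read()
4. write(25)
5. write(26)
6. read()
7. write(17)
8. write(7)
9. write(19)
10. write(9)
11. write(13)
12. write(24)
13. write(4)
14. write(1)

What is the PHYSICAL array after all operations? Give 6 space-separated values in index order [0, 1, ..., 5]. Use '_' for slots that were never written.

Answer: 9 13 24 4 1 19

Derivation:
After op 1 (write(5)): arr=[5 _ _ _ _ _] head=0 tail=1 count=1
After op 2 (peek()): arr=[5 _ _ _ _ _] head=0 tail=1 count=1
After op 3 (read()): arr=[5 _ _ _ _ _] head=1 tail=1 count=0
After op 4 (write(25)): arr=[5 25 _ _ _ _] head=1 tail=2 count=1
After op 5 (write(26)): arr=[5 25 26 _ _ _] head=1 tail=3 count=2
After op 6 (read()): arr=[5 25 26 _ _ _] head=2 tail=3 count=1
After op 7 (write(17)): arr=[5 25 26 17 _ _] head=2 tail=4 count=2
After op 8 (write(7)): arr=[5 25 26 17 7 _] head=2 tail=5 count=3
After op 9 (write(19)): arr=[5 25 26 17 7 19] head=2 tail=0 count=4
After op 10 (write(9)): arr=[9 25 26 17 7 19] head=2 tail=1 count=5
After op 11 (write(13)): arr=[9 13 26 17 7 19] head=2 tail=2 count=6
After op 12 (write(24)): arr=[9 13 24 17 7 19] head=3 tail=3 count=6
After op 13 (write(4)): arr=[9 13 24 4 7 19] head=4 tail=4 count=6
After op 14 (write(1)): arr=[9 13 24 4 1 19] head=5 tail=5 count=6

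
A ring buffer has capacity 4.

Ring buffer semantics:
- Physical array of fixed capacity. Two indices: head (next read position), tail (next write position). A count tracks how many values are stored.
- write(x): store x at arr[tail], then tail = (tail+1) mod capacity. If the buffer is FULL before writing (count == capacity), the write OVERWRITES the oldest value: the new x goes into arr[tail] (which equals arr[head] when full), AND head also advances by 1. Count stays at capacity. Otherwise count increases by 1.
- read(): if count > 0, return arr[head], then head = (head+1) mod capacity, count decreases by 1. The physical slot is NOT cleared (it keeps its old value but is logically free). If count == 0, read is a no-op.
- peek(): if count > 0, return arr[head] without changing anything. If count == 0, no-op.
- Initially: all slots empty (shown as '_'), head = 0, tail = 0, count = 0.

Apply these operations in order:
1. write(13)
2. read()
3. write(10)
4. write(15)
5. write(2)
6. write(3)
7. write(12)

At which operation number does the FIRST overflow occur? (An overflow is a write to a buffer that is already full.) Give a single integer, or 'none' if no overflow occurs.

After op 1 (write(13)): arr=[13 _ _ _] head=0 tail=1 count=1
After op 2 (read()): arr=[13 _ _ _] head=1 tail=1 count=0
After op 3 (write(10)): arr=[13 10 _ _] head=1 tail=2 count=1
After op 4 (write(15)): arr=[13 10 15 _] head=1 tail=3 count=2
After op 5 (write(2)): arr=[13 10 15 2] head=1 tail=0 count=3
After op 6 (write(3)): arr=[3 10 15 2] head=1 tail=1 count=4
After op 7 (write(12)): arr=[3 12 15 2] head=2 tail=2 count=4

Answer: 7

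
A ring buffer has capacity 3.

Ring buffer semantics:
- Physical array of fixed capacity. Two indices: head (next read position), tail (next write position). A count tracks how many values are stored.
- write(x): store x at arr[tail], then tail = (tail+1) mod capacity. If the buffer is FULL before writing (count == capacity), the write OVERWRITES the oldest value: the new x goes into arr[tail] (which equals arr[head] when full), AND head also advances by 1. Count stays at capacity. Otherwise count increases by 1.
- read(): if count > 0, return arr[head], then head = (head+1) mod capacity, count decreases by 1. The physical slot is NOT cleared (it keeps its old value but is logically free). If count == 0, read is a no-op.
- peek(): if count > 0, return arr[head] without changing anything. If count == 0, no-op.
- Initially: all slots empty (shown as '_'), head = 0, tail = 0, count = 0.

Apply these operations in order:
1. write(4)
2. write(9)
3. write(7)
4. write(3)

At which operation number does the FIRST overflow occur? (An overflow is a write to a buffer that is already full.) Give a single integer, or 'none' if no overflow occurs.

After op 1 (write(4)): arr=[4 _ _] head=0 tail=1 count=1
After op 2 (write(9)): arr=[4 9 _] head=0 tail=2 count=2
After op 3 (write(7)): arr=[4 9 7] head=0 tail=0 count=3
After op 4 (write(3)): arr=[3 9 7] head=1 tail=1 count=3

Answer: 4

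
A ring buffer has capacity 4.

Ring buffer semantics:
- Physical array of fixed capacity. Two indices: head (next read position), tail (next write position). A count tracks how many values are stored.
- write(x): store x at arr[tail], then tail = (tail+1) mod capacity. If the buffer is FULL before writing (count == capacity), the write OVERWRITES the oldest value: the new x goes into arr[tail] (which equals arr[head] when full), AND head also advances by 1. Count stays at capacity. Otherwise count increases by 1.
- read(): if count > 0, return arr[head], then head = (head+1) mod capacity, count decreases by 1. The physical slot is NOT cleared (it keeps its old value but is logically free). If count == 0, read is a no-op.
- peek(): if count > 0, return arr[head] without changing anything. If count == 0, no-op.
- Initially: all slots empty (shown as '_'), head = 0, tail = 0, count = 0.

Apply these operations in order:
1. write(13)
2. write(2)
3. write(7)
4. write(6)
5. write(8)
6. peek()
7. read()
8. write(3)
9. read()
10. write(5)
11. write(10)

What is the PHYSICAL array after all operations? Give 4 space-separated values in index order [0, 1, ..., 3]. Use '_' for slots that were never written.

After op 1 (write(13)): arr=[13 _ _ _] head=0 tail=1 count=1
After op 2 (write(2)): arr=[13 2 _ _] head=0 tail=2 count=2
After op 3 (write(7)): arr=[13 2 7 _] head=0 tail=3 count=3
After op 4 (write(6)): arr=[13 2 7 6] head=0 tail=0 count=4
After op 5 (write(8)): arr=[8 2 7 6] head=1 tail=1 count=4
After op 6 (peek()): arr=[8 2 7 6] head=1 tail=1 count=4
After op 7 (read()): arr=[8 2 7 6] head=2 tail=1 count=3
After op 8 (write(3)): arr=[8 3 7 6] head=2 tail=2 count=4
After op 9 (read()): arr=[8 3 7 6] head=3 tail=2 count=3
After op 10 (write(5)): arr=[8 3 5 6] head=3 tail=3 count=4
After op 11 (write(10)): arr=[8 3 5 10] head=0 tail=0 count=4

Answer: 8 3 5 10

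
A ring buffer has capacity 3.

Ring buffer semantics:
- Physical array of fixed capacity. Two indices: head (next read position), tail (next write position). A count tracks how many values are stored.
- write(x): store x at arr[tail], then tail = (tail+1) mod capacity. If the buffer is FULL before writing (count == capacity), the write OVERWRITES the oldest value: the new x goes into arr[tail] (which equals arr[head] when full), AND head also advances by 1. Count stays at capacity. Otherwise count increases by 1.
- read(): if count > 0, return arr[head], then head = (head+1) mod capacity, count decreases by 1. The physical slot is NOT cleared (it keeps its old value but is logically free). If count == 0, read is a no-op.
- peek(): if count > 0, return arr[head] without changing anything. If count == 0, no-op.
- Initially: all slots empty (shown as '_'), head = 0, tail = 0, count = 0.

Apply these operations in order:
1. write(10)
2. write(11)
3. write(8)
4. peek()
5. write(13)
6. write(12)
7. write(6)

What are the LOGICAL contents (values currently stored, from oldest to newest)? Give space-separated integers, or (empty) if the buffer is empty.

After op 1 (write(10)): arr=[10 _ _] head=0 tail=1 count=1
After op 2 (write(11)): arr=[10 11 _] head=0 tail=2 count=2
After op 3 (write(8)): arr=[10 11 8] head=0 tail=0 count=3
After op 4 (peek()): arr=[10 11 8] head=0 tail=0 count=3
After op 5 (write(13)): arr=[13 11 8] head=1 tail=1 count=3
After op 6 (write(12)): arr=[13 12 8] head=2 tail=2 count=3
After op 7 (write(6)): arr=[13 12 6] head=0 tail=0 count=3

Answer: 13 12 6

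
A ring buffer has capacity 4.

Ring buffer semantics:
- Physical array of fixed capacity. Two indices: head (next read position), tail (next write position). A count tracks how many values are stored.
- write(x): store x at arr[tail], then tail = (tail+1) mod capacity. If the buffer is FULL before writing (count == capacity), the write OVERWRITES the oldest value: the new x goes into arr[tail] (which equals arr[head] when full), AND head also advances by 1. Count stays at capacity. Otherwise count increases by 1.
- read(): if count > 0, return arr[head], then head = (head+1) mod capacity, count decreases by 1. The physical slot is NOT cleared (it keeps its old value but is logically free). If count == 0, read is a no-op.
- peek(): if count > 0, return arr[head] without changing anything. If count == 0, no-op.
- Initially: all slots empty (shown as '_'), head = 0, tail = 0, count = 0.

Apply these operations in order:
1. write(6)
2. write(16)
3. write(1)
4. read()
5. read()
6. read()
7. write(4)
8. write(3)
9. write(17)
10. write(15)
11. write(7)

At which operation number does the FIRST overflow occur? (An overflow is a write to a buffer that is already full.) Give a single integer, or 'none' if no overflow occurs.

After op 1 (write(6)): arr=[6 _ _ _] head=0 tail=1 count=1
After op 2 (write(16)): arr=[6 16 _ _] head=0 tail=2 count=2
After op 3 (write(1)): arr=[6 16 1 _] head=0 tail=3 count=3
After op 4 (read()): arr=[6 16 1 _] head=1 tail=3 count=2
After op 5 (read()): arr=[6 16 1 _] head=2 tail=3 count=1
After op 6 (read()): arr=[6 16 1 _] head=3 tail=3 count=0
After op 7 (write(4)): arr=[6 16 1 4] head=3 tail=0 count=1
After op 8 (write(3)): arr=[3 16 1 4] head=3 tail=1 count=2
After op 9 (write(17)): arr=[3 17 1 4] head=3 tail=2 count=3
After op 10 (write(15)): arr=[3 17 15 4] head=3 tail=3 count=4
After op 11 (write(7)): arr=[3 17 15 7] head=0 tail=0 count=4

Answer: 11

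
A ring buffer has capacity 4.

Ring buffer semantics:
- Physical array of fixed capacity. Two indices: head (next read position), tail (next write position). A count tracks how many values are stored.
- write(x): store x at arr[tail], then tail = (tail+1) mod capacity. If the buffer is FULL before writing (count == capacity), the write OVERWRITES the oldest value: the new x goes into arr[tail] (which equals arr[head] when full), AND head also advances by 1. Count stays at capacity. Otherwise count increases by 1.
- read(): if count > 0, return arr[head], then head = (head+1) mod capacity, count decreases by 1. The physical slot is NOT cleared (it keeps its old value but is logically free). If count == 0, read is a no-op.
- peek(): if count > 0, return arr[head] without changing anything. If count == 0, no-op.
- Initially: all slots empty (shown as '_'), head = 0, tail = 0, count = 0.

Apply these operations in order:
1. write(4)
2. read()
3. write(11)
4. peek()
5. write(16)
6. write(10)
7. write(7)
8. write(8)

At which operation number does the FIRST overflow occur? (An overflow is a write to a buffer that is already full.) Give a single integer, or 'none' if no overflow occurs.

After op 1 (write(4)): arr=[4 _ _ _] head=0 tail=1 count=1
After op 2 (read()): arr=[4 _ _ _] head=1 tail=1 count=0
After op 3 (write(11)): arr=[4 11 _ _] head=1 tail=2 count=1
After op 4 (peek()): arr=[4 11 _ _] head=1 tail=2 count=1
After op 5 (write(16)): arr=[4 11 16 _] head=1 tail=3 count=2
After op 6 (write(10)): arr=[4 11 16 10] head=1 tail=0 count=3
After op 7 (write(7)): arr=[7 11 16 10] head=1 tail=1 count=4
After op 8 (write(8)): arr=[7 8 16 10] head=2 tail=2 count=4

Answer: 8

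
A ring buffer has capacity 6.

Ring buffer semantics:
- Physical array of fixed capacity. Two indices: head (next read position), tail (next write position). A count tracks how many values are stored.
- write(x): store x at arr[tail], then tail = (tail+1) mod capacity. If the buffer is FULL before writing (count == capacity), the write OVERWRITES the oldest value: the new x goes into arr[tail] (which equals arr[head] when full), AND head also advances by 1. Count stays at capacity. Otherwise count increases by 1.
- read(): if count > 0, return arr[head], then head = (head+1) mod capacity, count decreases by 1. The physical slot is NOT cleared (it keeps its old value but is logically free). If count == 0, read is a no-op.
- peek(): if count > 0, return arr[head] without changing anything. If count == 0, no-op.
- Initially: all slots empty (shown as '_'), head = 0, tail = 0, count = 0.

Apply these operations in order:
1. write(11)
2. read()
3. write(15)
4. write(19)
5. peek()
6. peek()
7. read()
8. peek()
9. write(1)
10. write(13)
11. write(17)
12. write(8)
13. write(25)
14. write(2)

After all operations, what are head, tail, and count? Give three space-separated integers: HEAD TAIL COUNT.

Answer: 3 3 6

Derivation:
After op 1 (write(11)): arr=[11 _ _ _ _ _] head=0 tail=1 count=1
After op 2 (read()): arr=[11 _ _ _ _ _] head=1 tail=1 count=0
After op 3 (write(15)): arr=[11 15 _ _ _ _] head=1 tail=2 count=1
After op 4 (write(19)): arr=[11 15 19 _ _ _] head=1 tail=3 count=2
After op 5 (peek()): arr=[11 15 19 _ _ _] head=1 tail=3 count=2
After op 6 (peek()): arr=[11 15 19 _ _ _] head=1 tail=3 count=2
After op 7 (read()): arr=[11 15 19 _ _ _] head=2 tail=3 count=1
After op 8 (peek()): arr=[11 15 19 _ _ _] head=2 tail=3 count=1
After op 9 (write(1)): arr=[11 15 19 1 _ _] head=2 tail=4 count=2
After op 10 (write(13)): arr=[11 15 19 1 13 _] head=2 tail=5 count=3
After op 11 (write(17)): arr=[11 15 19 1 13 17] head=2 tail=0 count=4
After op 12 (write(8)): arr=[8 15 19 1 13 17] head=2 tail=1 count=5
After op 13 (write(25)): arr=[8 25 19 1 13 17] head=2 tail=2 count=6
After op 14 (write(2)): arr=[8 25 2 1 13 17] head=3 tail=3 count=6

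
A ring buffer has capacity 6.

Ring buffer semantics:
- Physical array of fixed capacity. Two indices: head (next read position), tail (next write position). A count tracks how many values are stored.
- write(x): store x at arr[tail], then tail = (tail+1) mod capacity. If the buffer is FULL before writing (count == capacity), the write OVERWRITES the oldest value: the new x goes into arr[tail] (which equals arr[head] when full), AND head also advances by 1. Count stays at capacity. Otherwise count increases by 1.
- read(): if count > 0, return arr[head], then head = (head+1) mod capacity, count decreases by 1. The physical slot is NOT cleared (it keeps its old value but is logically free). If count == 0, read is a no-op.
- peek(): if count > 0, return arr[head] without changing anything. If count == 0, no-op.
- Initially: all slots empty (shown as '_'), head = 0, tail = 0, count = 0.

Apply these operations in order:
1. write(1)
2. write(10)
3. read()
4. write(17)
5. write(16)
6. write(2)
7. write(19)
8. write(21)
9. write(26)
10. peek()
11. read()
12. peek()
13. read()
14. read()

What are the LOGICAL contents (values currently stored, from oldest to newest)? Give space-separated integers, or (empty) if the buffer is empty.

After op 1 (write(1)): arr=[1 _ _ _ _ _] head=0 tail=1 count=1
After op 2 (write(10)): arr=[1 10 _ _ _ _] head=0 tail=2 count=2
After op 3 (read()): arr=[1 10 _ _ _ _] head=1 tail=2 count=1
After op 4 (write(17)): arr=[1 10 17 _ _ _] head=1 tail=3 count=2
After op 5 (write(16)): arr=[1 10 17 16 _ _] head=1 tail=4 count=3
After op 6 (write(2)): arr=[1 10 17 16 2 _] head=1 tail=5 count=4
After op 7 (write(19)): arr=[1 10 17 16 2 19] head=1 tail=0 count=5
After op 8 (write(21)): arr=[21 10 17 16 2 19] head=1 tail=1 count=6
After op 9 (write(26)): arr=[21 26 17 16 2 19] head=2 tail=2 count=6
After op 10 (peek()): arr=[21 26 17 16 2 19] head=2 tail=2 count=6
After op 11 (read()): arr=[21 26 17 16 2 19] head=3 tail=2 count=5
After op 12 (peek()): arr=[21 26 17 16 2 19] head=3 tail=2 count=5
After op 13 (read()): arr=[21 26 17 16 2 19] head=4 tail=2 count=4
After op 14 (read()): arr=[21 26 17 16 2 19] head=5 tail=2 count=3

Answer: 19 21 26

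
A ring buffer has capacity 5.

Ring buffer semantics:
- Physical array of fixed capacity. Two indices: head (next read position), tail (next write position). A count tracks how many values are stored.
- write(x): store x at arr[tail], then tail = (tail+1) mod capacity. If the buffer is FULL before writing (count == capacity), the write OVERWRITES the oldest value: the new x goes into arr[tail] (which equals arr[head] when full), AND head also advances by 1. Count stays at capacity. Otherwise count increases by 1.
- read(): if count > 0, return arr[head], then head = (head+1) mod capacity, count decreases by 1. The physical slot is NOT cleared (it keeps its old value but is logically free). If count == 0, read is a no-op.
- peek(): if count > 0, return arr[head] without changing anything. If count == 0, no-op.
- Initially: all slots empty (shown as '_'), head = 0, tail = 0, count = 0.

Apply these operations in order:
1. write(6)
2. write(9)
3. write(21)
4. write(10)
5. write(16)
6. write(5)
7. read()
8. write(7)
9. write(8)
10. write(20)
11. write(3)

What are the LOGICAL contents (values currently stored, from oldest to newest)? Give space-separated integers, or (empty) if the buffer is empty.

After op 1 (write(6)): arr=[6 _ _ _ _] head=0 tail=1 count=1
After op 2 (write(9)): arr=[6 9 _ _ _] head=0 tail=2 count=2
After op 3 (write(21)): arr=[6 9 21 _ _] head=0 tail=3 count=3
After op 4 (write(10)): arr=[6 9 21 10 _] head=0 tail=4 count=4
After op 5 (write(16)): arr=[6 9 21 10 16] head=0 tail=0 count=5
After op 6 (write(5)): arr=[5 9 21 10 16] head=1 tail=1 count=5
After op 7 (read()): arr=[5 9 21 10 16] head=2 tail=1 count=4
After op 8 (write(7)): arr=[5 7 21 10 16] head=2 tail=2 count=5
After op 9 (write(8)): arr=[5 7 8 10 16] head=3 tail=3 count=5
After op 10 (write(20)): arr=[5 7 8 20 16] head=4 tail=4 count=5
After op 11 (write(3)): arr=[5 7 8 20 3] head=0 tail=0 count=5

Answer: 5 7 8 20 3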